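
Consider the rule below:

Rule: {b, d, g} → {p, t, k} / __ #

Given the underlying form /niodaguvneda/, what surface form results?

No segment of /niodaguvneda/ meets the structural description of the rule, so the form surfaces unchanged.

niodaguvneda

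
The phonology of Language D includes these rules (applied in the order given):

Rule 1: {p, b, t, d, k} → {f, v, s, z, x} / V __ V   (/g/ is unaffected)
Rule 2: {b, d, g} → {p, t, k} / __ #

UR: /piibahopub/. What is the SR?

piivahofup

Rule 1 (intervocalic spirantization): /b/ is a stop between vowels /i/ and /a/, so it spirantizes to the fricative [v]. /p/ is a stop between vowels /o/ and /u/, so it spirantizes to the fricative [f]. /piibahopub/ → piivahofub.
Rule 2 (final devoicing): /b/ is a voiced stop in word-final position, so it devoices to [p]. /piivahofub/ → piivahofup.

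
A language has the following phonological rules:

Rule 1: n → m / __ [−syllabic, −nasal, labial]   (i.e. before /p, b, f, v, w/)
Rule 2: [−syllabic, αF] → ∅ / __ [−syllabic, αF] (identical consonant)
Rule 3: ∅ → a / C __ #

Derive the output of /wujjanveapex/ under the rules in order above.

wujamveapexa

Rule 1 (nasal place assimilation): /n/ precedes the labial consonant /v/, so it assimilates in place to [m]. /wujjanveapex/ → wujjamveapex.
Rule 2 (degemination): /jj/ is a geminate; the first /j/ deletes. /wujjamveapex/ → wujamveapex.
Rule 3 (final a-epenthesis): the form ends in the consonant /x/, so [a] is inserted word-finally. /wujamveapex/ → wujamveapexa.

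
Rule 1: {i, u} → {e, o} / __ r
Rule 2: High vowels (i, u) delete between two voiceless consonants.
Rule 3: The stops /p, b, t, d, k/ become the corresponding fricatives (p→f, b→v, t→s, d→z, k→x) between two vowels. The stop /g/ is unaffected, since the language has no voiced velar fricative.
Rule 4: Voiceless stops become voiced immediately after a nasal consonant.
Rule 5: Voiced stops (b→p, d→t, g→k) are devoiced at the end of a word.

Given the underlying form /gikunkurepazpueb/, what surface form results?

Rule 1 (pre-rhotic lowering): /u/ is a high vowel immediately before /r/, so it lowers to [o]. /gikunkurepazpueb/ → gikunkorepazpueb.
Rule 2 (high vowel syncope): no segment meets the environment; /gikunkorepazpueb/ is unchanged.
Rule 3 (intervocalic spirantization): /k/ is a stop between vowels /i/ and /u/, so it spirantizes to the fricative [x]. /p/ is a stop between vowels /e/ and /a/, so it spirantizes to the fricative [f]. /gikunkorepazpueb/ → gixunkorefazpueb.
Rule 4 (post-nasal voicing): /k/ is a voiceless stop immediately after the nasal /n/, so it voices to [g]. /gixunkorefazpueb/ → gixungorefazpueb.
Rule 5 (final devoicing): /b/ is a voiced stop in word-final position, so it devoices to [p]. /gixungorefazpueb/ → gixungorefazpuep.

gixungorefazpuep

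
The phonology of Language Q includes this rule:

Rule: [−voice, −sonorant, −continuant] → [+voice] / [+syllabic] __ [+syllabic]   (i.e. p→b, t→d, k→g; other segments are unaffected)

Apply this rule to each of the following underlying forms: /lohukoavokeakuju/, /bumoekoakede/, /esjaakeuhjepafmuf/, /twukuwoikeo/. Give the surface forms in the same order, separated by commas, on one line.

lohugoavogeaguju, bumoegoagede, esjaageuhjebafmuf, twuguwoigeo

/lohukoavokeakuju/: /k/ is a voiceless stop between vowels /u/ and /o/, so it voices to [g]. /k/ is a voiceless stop between vowels /o/ and /e/, so it voices to [g]. /k/ is a voiceless stop between vowels /a/ and /u/, so it voices to [g]. → [lohugoavogeaguju].
/bumoekoakede/: /k/ is a voiceless stop between vowels /e/ and /o/, so it voices to [g]. /k/ is a voiceless stop between vowels /a/ and /e/, so it voices to [g]. → [bumoegoagede].
/esjaakeuhjepafmuf/: /k/ is a voiceless stop between vowels /a/ and /e/, so it voices to [g]. /p/ is a voiceless stop between vowels /e/ and /a/, so it voices to [b]. → [esjaageuhjebafmuf].
/twukuwoikeo/: /k/ is a voiceless stop between vowels /u/ and /u/, so it voices to [g]. /k/ is a voiceless stop between vowels /i/ and /e/, so it voices to [g]. → [twuguwoigeo].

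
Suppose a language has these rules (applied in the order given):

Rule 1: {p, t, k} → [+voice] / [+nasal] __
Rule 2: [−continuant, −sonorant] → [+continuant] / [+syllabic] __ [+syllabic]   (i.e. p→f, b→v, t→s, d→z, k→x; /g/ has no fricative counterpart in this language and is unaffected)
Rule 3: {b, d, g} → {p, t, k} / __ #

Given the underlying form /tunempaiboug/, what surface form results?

Rule 1 (post-nasal voicing): /p/ is a voiceless stop immediately after the nasal /m/, so it voices to [b]. /tunempaiboug/ → tunembaiboug.
Rule 2 (intervocalic spirantization): /b/ is a stop between vowels /i/ and /o/, so it spirantizes to the fricative [v]. /tunembaiboug/ → tunembaivoug.
Rule 3 (final devoicing): /g/ is a voiced stop in word-final position, so it devoices to [k]. /tunembaivoug/ → tunembaivouk.

tunembaivouk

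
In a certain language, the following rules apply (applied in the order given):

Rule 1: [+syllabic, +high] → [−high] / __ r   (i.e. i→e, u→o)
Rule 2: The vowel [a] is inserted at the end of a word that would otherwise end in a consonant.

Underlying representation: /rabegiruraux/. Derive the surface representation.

Rule 1 (pre-rhotic lowering): /i/ is a high vowel immediately before /r/, so it lowers to [e]. /u/ is a high vowel immediately before /r/, so it lowers to [o]. /rabegiruraux/ → rabegeroraux.
Rule 2 (final a-epenthesis): the form ends in the consonant /x/, so [a] is inserted word-finally. /rabegeroraux/ → rabegerorauxa.

rabegerorauxa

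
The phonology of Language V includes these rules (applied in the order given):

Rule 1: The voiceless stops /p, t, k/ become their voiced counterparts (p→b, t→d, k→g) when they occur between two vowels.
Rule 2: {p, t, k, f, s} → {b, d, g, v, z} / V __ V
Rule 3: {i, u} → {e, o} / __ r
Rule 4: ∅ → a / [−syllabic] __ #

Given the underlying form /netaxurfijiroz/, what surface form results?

Rule 1 (intervocalic voicing): /t/ is a voiceless stop between vowels /e/ and /a/, so it voices to [d]. /netaxurfijiroz/ → nedaxurfijiroz.
Rule 2 (intervocalic voicing): no segment meets the environment; /nedaxurfijiroz/ is unchanged.
Rule 3 (pre-rhotic lowering): /u/ is a high vowel immediately before /r/, so it lowers to [o]. /i/ is a high vowel immediately before /r/, so it lowers to [e]. /nedaxurfijiroz/ → nedaxorfijeroz.
Rule 4 (final a-epenthesis): the form ends in the consonant /z/, so [a] is inserted word-finally. /nedaxorfijeroz/ → nedaxorfijeroza.

nedaxorfijeroza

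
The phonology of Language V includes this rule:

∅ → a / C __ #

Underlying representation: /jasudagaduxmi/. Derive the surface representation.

jasudagaduxmi

No segment of /jasudagaduxmi/ meets the structural description of the rule, so the form surfaces unchanged.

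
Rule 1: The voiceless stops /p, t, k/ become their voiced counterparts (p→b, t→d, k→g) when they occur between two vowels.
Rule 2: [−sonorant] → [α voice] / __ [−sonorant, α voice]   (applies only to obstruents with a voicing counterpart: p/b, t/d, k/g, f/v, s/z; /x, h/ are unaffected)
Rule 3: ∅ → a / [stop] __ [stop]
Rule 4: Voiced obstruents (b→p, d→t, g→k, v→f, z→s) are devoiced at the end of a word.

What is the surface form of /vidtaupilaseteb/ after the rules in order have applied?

vitataubilasedep

Rule 1 (intervocalic voicing): /p/ is a voiceless stop between vowels /u/ and /i/, so it voices to [b]. /t/ is a voiceless stop between vowels /e/ and /e/, so it voices to [d]. /vidtaupilaseteb/ → vidtaubilasedeb.
Rule 2 (regressive voicing assimilation): /d/ precedes the voiceless obstruent /t/, so it devoices to [t] by assimilation. /vidtaubilasedeb/ → vittaubilasedeb.
Rule 3 (stop-cluster a-epenthesis): /t/ and /t/ form a stop–stop cluster, so [a] is inserted between them. /vittaubilasedeb/ → vitataubilasedeb.
Rule 4 (final devoicing): /b/ is a voiced obstruent in word-final position, so it devoices to [p]. /vitataubilasedeb/ → vitataubilasedep.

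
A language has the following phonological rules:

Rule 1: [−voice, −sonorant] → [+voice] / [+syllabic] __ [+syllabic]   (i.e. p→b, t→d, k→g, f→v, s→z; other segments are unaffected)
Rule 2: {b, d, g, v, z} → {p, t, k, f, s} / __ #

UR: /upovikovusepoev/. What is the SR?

ubovigovuzeboef

Rule 1 (intervocalic voicing): /p/ is a voiceless obstruent between vowels /u/ and /o/, so it voices to [b]. /k/ is a voiceless obstruent between vowels /i/ and /o/, so it voices to [g]. /s/ is a voiceless obstruent between vowels /u/ and /e/, so it voices to [z]. /p/ is a voiceless obstruent between vowels /e/ and /o/, so it voices to [b]. /upovikovusepoev/ → ubovigovuzeboev.
Rule 2 (final devoicing): /v/ is a voiced obstruent in word-final position, so it devoices to [f]. /ubovigovuzeboev/ → ubovigovuzeboef.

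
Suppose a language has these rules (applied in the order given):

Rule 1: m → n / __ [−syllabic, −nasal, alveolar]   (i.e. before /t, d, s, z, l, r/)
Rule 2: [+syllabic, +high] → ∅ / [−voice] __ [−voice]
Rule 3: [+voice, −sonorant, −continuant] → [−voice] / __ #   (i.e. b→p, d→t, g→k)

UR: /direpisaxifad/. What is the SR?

direpsaxfat

Rule 1 (nasal place assimilation): no segment meets the environment; /direpisaxifad/ is unchanged.
Rule 2 (high vowel syncope): /i/ is a high vowel flanked by voiceless consonants /p/ and /s/, so it deletes. /i/ is a high vowel flanked by voiceless consonants /x/ and /f/, so it deletes. /direpisaxifad/ → direpsaxfad.
Rule 3 (final devoicing): /d/ is a voiced stop in word-final position, so it devoices to [t]. /direpsaxfad/ → direpsaxfat.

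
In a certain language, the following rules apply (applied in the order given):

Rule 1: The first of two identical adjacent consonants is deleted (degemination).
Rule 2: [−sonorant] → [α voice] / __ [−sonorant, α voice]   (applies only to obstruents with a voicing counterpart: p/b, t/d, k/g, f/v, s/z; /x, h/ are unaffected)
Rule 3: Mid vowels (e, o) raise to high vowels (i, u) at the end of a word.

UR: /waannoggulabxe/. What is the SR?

waanogulapxi

Rule 1 (degemination): /nn/ is a geminate; the first /n/ deletes. /gg/ is a geminate; the first /g/ deletes. /waannoggulabxe/ → waanogulabxe.
Rule 2 (regressive voicing assimilation): /b/ precedes the voiceless obstruent /x/, so it devoices to [p] by assimilation. /waanogulabxe/ → waanogulapxe.
Rule 3 (final vowel raising): /e/ is a mid vowel in word-final position, so it raises to [i]. /waanogulapxe/ → waanogulapxi.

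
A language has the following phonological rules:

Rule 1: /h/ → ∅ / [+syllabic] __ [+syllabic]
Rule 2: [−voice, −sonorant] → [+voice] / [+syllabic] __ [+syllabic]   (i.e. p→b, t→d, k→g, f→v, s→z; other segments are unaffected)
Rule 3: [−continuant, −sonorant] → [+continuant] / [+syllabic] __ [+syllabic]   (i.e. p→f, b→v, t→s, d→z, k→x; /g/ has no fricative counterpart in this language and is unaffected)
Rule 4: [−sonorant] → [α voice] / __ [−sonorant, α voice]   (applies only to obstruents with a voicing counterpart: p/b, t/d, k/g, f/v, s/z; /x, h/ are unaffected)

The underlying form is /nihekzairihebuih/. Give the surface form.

Rule 1 (intervocalic h-deletion): /h/ occurs between vowels /i/ and /e/, so it deletes. /h/ occurs between vowels /i/ and /e/, so it deletes. /nihekzairihebuih/ → niekzairiebuih.
Rule 2 (intervocalic voicing): no segment meets the environment; /niekzairiebuih/ is unchanged.
Rule 3 (intervocalic spirantization): /b/ is a stop between vowels /e/ and /u/, so it spirantizes to the fricative [v]. /niekzairiebuih/ → niekzairievuih.
Rule 4 (regressive voicing assimilation): /k/ precedes the voiced obstruent /z/, so it voices to [g] by assimilation. /niekzairievuih/ → niegzairievuih.

niegzairievuih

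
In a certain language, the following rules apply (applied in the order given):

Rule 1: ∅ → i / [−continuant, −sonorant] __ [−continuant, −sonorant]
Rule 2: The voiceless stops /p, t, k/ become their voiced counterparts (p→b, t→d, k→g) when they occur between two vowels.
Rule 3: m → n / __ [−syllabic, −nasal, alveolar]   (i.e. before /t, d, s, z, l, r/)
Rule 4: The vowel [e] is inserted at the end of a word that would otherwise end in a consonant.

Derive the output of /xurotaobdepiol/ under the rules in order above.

Rule 1 (stop-cluster i-epenthesis): /b/ and /d/ form a stop–stop cluster, so [i] is inserted between them. /xurotaobdepiol/ → xurotaobidepiol.
Rule 2 (intervocalic voicing): /t/ is a voiceless stop between vowels /o/ and /a/, so it voices to [d]. /p/ is a voiceless stop between vowels /e/ and /i/, so it voices to [b]. /xurotaobidepiol/ → xurodaobidebiol.
Rule 3 (nasal place assimilation): no segment meets the environment; /xurodaobidebiol/ is unchanged.
Rule 4 (final e-epenthesis): the form ends in the consonant /l/, so [e] is inserted word-finally. /xurodaobidebiol/ → xurodaobidebiole.

xurodaobidebiole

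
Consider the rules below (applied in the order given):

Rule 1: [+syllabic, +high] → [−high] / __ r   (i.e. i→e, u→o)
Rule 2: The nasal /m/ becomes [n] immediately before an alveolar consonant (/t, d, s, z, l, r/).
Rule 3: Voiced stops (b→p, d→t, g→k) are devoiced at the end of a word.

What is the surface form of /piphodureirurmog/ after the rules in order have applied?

Rule 1 (pre-rhotic lowering): /u/ is a high vowel immediately before /r/, so it lowers to [o]. /i/ is a high vowel immediately before /r/, so it lowers to [e]. /u/ is a high vowel immediately before /r/, so it lowers to [o]. /piphodureirurmog/ → piphodoreerormog.
Rule 2 (nasal place assimilation): no segment meets the environment; /piphodoreerormog/ is unchanged.
Rule 3 (final devoicing): /g/ is a voiced stop in word-final position, so it devoices to [k]. /piphodoreerormog/ → piphodoreerormok.

piphodoreerormok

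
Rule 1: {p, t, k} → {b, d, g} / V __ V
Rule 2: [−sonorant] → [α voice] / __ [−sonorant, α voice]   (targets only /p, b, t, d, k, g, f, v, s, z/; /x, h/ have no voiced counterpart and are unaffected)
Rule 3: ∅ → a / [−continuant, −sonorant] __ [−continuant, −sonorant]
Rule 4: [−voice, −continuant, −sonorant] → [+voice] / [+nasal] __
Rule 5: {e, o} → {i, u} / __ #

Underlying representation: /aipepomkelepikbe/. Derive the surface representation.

aibebomgelebigabi

Rule 1 (intervocalic voicing): /p/ is a voiceless stop between vowels /i/ and /e/, so it voices to [b]. /p/ is a voiceless stop between vowels /e/ and /o/, so it voices to [b]. /p/ is a voiceless stop between vowels /e/ and /i/, so it voices to [b]. /aipepomkelepikbe/ → aibebomkelebikbe.
Rule 2 (regressive voicing assimilation): /k/ precedes the voiced obstruent /b/, so it voices to [g] by assimilation. /aibebomkelebikbe/ → aibebomkelebigbe.
Rule 3 (stop-cluster a-epenthesis): /g/ and /b/ form a stop–stop cluster, so [a] is inserted between them. /aibebomkelebigbe/ → aibebomkelebigabe.
Rule 4 (post-nasal voicing): /k/ is a voiceless stop immediately after the nasal /m/, so it voices to [g]. /aibebomkelebigabe/ → aibebomgelebigabe.
Rule 5 (final vowel raising): /e/ is a mid vowel in word-final position, so it raises to [i]. /aibebomgelebigabe/ → aibebomgelebigabi.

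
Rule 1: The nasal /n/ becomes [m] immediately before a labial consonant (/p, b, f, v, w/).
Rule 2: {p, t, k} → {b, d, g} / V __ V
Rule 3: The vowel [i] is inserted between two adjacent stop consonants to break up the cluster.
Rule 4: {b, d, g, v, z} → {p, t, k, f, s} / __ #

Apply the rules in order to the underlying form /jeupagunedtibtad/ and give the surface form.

Rule 1 (nasal place assimilation): no segment meets the environment; /jeupagunedtibtad/ is unchanged.
Rule 2 (intervocalic voicing): /p/ is a voiceless stop between vowels /u/ and /a/, so it voices to [b]. /jeupagunedtibtad/ → jeubagunedtibtad.
Rule 3 (stop-cluster i-epenthesis): /d/ and /t/ form a stop–stop cluster, so [i] is inserted between them. /b/ and /t/ form a stop–stop cluster, so [i] is inserted between them. /jeubagunedtibtad/ → jeubaguneditibitad.
Rule 4 (final devoicing): /d/ is a voiced obstruent in word-final position, so it devoices to [t]. /jeubaguneditibitad/ → jeubaguneditibitat.

jeubaguneditibitat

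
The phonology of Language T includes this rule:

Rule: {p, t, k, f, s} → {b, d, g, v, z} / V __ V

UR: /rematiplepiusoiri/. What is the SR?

Scanning /rematiplepiusoiri/: /t/ is a voiceless obstruent between vowels /a/ and /i/, so it voices to [d]; /p/ at position 7 is not in the conditioning environment; /p/ is a voiceless obstruent between vowels /e/ and /i/, so it voices to [b]; /s/ is a voiceless obstruent between vowels /u/ and /o/, so it voices to [z].
Result: [remadiplebiuzoiri].

remadiplebiuzoiri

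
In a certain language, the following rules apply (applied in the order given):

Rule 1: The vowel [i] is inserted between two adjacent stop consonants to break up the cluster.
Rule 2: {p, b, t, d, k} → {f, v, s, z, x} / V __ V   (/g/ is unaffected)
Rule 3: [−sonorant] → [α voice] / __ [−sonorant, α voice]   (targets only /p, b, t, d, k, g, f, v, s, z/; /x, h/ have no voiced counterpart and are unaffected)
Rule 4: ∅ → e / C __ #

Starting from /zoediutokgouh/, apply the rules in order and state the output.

zoeziusoxigouhe

Rule 1 (stop-cluster i-epenthesis): /k/ and /g/ form a stop–stop cluster, so [i] is inserted between them. /zoediutokgouh/ → zoediutokigouh.
Rule 2 (intervocalic spirantization): /d/ is a stop between vowels /e/ and /i/, so it spirantizes to the fricative [z]. /t/ is a stop between vowels /u/ and /o/, so it spirantizes to the fricative [s]. /k/ is a stop between vowels /o/ and /i/, so it spirantizes to the fricative [x]. /zoediutokigouh/ → zoeziusoxigouh.
Rule 3 (regressive voicing assimilation): no segment meets the environment; /zoeziusoxigouh/ is unchanged.
Rule 4 (final e-epenthesis): the form ends in the consonant /h/, so [e] is inserted word-finally. /zoeziusoxigouh/ → zoeziusoxigouhe.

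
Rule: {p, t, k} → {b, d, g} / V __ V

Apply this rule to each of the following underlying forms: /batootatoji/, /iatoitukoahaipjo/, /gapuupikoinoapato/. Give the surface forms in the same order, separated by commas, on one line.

/batootatoji/: /t/ is a voiceless stop between vowels /a/ and /o/, so it voices to [d]. /t/ is a voiceless stop between vowels /o/ and /a/, so it voices to [d]. /t/ is a voiceless stop between vowels /a/ and /o/, so it voices to [d]. → [badoodadoji].
/iatoitukoahaipjo/: /t/ is a voiceless stop between vowels /a/ and /o/, so it voices to [d]. /t/ is a voiceless stop between vowels /i/ and /u/, so it voices to [d]. /k/ is a voiceless stop between vowels /u/ and /o/, so it voices to [g]. → [iadoidugoahaipjo].
/gapuupikoinoapato/: /p/ is a voiceless stop between vowels /a/ and /u/, so it voices to [b]. /p/ is a voiceless stop between vowels /u/ and /i/, so it voices to [b]. /k/ is a voiceless stop between vowels /i/ and /o/, so it voices to [g]. /p/ is a voiceless stop between vowels /a/ and /a/, so it voices to [b]. /t/ is a voiceless stop between vowels /a/ and /o/, so it voices to [d]. → [gabuubigoinoabado].

badoodadoji, iadoidugoahaipjo, gabuubigoinoabado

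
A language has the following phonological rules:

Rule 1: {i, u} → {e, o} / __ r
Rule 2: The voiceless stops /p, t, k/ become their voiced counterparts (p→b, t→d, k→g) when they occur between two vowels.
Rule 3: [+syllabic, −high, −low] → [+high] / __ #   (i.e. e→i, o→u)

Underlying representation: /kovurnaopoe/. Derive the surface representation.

Rule 1 (pre-rhotic lowering): /u/ is a high vowel immediately before /r/, so it lowers to [o]. /kovurnaopoe/ → kovornaopoe.
Rule 2 (intervocalic voicing): /p/ is a voiceless stop between vowels /o/ and /o/, so it voices to [b]. /kovornaopoe/ → kovornaoboe.
Rule 3 (final vowel raising): /e/ is a mid vowel in word-final position, so it raises to [i]. /kovornaoboe/ → kovornaoboi.

kovornaoboi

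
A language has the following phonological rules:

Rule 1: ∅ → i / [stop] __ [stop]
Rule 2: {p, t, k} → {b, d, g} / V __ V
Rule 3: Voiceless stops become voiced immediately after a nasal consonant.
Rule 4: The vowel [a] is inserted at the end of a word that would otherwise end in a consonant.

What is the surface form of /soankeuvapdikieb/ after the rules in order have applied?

soangeuvabidigieba

Rule 1 (stop-cluster i-epenthesis): /p/ and /d/ form a stop–stop cluster, so [i] is inserted between them. /soankeuvapdikieb/ → soankeuvapidikieb.
Rule 2 (intervocalic voicing): /p/ is a voiceless stop between vowels /a/ and /i/, so it voices to [b]. /k/ is a voiceless stop between vowels /i/ and /i/, so it voices to [g]. /soankeuvapidikieb/ → soankeuvabidigieb.
Rule 3 (post-nasal voicing): /k/ is a voiceless stop immediately after the nasal /n/, so it voices to [g]. /soankeuvabidigieb/ → soangeuvabidigieb.
Rule 4 (final a-epenthesis): the form ends in the consonant /b/, so [a] is inserted word-finally. /soangeuvabidigieb/ → soangeuvabidigieba.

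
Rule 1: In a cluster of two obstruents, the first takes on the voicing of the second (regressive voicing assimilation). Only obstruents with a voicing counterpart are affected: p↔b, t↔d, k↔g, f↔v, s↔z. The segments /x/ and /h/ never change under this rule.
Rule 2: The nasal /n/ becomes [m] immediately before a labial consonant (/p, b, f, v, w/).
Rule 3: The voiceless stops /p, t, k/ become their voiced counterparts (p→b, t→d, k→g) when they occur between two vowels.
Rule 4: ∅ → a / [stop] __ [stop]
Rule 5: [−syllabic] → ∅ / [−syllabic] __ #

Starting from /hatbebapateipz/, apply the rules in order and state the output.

Rule 1 (regressive voicing assimilation): /t/ precedes the voiced obstruent /b/, so it voices to [d] by assimilation. /p/ precedes the voiced obstruent /z/, so it voices to [b] by assimilation. /hatbebapateipz/ → hadbebapateibz.
Rule 2 (nasal place assimilation): no segment meets the environment; /hadbebapateibz/ is unchanged.
Rule 3 (intervocalic voicing): /p/ is a voiceless stop between vowels /a/ and /a/, so it voices to [b]. /t/ is a voiceless stop between vowels /a/ and /e/, so it voices to [d]. /hadbebapateibz/ → hadbebabadeibz.
Rule 4 (stop-cluster a-epenthesis): /d/ and /b/ form a stop–stop cluster, so [a] is inserted between them. /hadbebabadeibz/ → hadabebabadeibz.
Rule 5 (final cluster simplification): /z/ is the second consonant of a word-final cluster /bz/, so it deletes. /hadabebabadeibz/ → hadabebabadeib.

hadabebabadeib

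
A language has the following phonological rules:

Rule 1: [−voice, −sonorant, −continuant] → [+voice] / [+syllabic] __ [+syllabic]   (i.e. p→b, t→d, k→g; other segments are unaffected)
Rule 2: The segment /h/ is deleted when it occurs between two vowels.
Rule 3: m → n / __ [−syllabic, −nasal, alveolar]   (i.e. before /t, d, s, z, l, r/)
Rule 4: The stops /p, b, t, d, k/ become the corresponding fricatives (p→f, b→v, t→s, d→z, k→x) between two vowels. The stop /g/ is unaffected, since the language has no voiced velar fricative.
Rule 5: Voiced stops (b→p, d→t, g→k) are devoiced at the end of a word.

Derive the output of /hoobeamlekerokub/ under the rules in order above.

Rule 1 (intervocalic voicing): /k/ is a voiceless stop between vowels /e/ and /e/, so it voices to [g]. /k/ is a voiceless stop between vowels /o/ and /u/, so it voices to [g]. /hoobeamlekerokub/ → hoobeamlegerogub.
Rule 2 (intervocalic h-deletion): no segment meets the environment; /hoobeamlegerogub/ is unchanged.
Rule 3 (nasal place assimilation): /m/ precedes the alveolar consonant /l/, so it assimilates in place to [n]. /hoobeamlegerogub/ → hoobeanlegerogub.
Rule 4 (intervocalic spirantization): /b/ is a stop between vowels /o/ and /e/, so it spirantizes to the fricative [v]. /hoobeanlegerogub/ → hooveanlegerogub.
Rule 5 (final devoicing): /b/ is a voiced stop in word-final position, so it devoices to [p]. /hooveanlegerogub/ → hooveanlegerogup.

hooveanlegerogup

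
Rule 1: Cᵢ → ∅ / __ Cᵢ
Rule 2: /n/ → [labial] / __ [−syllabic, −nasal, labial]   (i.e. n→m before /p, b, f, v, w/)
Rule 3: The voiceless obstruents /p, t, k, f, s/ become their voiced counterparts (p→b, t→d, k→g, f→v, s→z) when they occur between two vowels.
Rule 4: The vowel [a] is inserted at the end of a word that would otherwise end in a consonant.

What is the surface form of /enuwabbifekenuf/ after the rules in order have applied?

enuwabivegenufa

Rule 1 (degemination): /bb/ is a geminate; the first /b/ deletes. /enuwabbifekenuf/ → enuwabifekenuf.
Rule 2 (nasal place assimilation): no segment meets the environment; /enuwabifekenuf/ is unchanged.
Rule 3 (intervocalic voicing): /f/ is a voiceless obstruent between vowels /i/ and /e/, so it voices to [v]. /k/ is a voiceless obstruent between vowels /e/ and /e/, so it voices to [g]. /enuwabifekenuf/ → enuwabivegenuf.
Rule 4 (final a-epenthesis): the form ends in the consonant /f/, so [a] is inserted word-finally. /enuwabivegenuf/ → enuwabivegenufa.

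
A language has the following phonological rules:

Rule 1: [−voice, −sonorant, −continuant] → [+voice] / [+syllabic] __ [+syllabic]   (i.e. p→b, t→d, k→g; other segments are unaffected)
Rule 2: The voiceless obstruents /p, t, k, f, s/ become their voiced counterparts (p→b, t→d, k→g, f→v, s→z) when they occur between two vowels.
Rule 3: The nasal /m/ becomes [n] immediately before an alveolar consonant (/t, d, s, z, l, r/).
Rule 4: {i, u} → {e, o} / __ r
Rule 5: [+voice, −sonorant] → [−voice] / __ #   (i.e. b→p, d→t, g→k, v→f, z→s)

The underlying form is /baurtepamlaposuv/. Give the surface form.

Rule 1 (intervocalic voicing): /p/ is a voiceless stop between vowels /e/ and /a/, so it voices to [b]. /p/ is a voiceless stop between vowels /a/ and /o/, so it voices to [b]. /baurtepamlaposuv/ → baurtebamlabosuv.
Rule 2 (intervocalic voicing): /s/ is a voiceless obstruent between vowels /o/ and /u/, so it voices to [z]. /baurtebamlabosuv/ → baurtebamlabozuv.
Rule 3 (nasal place assimilation): /m/ precedes the alveolar consonant /l/, so it assimilates in place to [n]. /baurtebamlabozuv/ → baurtebanlabozuv.
Rule 4 (pre-rhotic lowering): /u/ is a high vowel immediately before /r/, so it lowers to [o]. /baurtebanlabozuv/ → baortebanlabozuv.
Rule 5 (final devoicing): /v/ is a voiced obstruent in word-final position, so it devoices to [f]. /baortebanlabozuv/ → baortebanlabozuf.

baortebanlabozuf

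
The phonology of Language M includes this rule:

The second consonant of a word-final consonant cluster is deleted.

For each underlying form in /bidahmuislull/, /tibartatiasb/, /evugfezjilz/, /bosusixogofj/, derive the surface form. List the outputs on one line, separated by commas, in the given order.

bidahmuislul, tibartatias, evugfezjil, bosusixogof

/bidahmuislull/: /l/ is the second consonant of a word-final cluster /ll/, so it deletes. → [bidahmuislul].
/tibartatiasb/: /b/ is the second consonant of a word-final cluster /sb/, so it deletes. → [tibartatias].
/evugfezjilz/: /z/ is the second consonant of a word-final cluster /lz/, so it deletes. → [evugfezjil].
/bosusixogofj/: /j/ is the second consonant of a word-final cluster /fj/, so it deletes. → [bosusixogof].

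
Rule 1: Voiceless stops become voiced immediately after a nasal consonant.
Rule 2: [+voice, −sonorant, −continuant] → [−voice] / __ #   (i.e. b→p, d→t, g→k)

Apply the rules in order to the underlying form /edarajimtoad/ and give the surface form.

edarajimdoat

Rule 1 (post-nasal voicing): /t/ is a voiceless stop immediately after the nasal /m/, so it voices to [d]. /edarajimtoad/ → edarajimdoad.
Rule 2 (final devoicing): /d/ is a voiced stop in word-final position, so it devoices to [t]. /edarajimdoad/ → edarajimdoat.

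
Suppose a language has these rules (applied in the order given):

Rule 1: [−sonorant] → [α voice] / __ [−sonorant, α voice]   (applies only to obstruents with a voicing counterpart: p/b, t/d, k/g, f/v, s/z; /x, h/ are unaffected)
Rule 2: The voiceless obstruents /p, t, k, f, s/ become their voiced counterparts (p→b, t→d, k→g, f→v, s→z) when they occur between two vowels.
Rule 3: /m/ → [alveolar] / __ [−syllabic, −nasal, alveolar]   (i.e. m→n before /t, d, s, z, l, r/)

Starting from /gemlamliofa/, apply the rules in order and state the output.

Rule 1 (regressive voicing assimilation): no segment meets the environment; /gemlamliofa/ is unchanged.
Rule 2 (intervocalic voicing): /f/ is a voiceless obstruent between vowels /o/ and /a/, so it voices to [v]. /gemlamliofa/ → gemlamliova.
Rule 3 (nasal place assimilation): /m/ precedes the alveolar consonant /l/, so it assimilates in place to [n]. /m/ precedes the alveolar consonant /l/, so it assimilates in place to [n]. /gemlamliova/ → genlanliova.

genlanliova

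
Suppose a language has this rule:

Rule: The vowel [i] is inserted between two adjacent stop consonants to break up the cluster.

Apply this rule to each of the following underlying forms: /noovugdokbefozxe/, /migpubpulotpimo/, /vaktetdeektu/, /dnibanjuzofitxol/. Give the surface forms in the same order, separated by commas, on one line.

/noovugdokbefozxe/: /g/ and /d/ form a stop–stop cluster, so [i] is inserted between them. /k/ and /b/ form a stop–stop cluster, so [i] is inserted between them. → [noovugidokibefozxe].
/migpubpulotpimo/: /g/ and /p/ form a stop–stop cluster, so [i] is inserted between them. /b/ and /p/ form a stop–stop cluster, so [i] is inserted between them. /t/ and /p/ form a stop–stop cluster, so [i] is inserted between them. → [migipubipulotipimo].
/vaktetdeektu/: /k/ and /t/ form a stop–stop cluster, so [i] is inserted between them. /t/ and /d/ form a stop–stop cluster, so [i] is inserted between them. /k/ and /t/ form a stop–stop cluster, so [i] is inserted between them. → [vakitetideekitu].
/dnibanjuzofitxol/: the rule's environment is not met; surfaces unchanged as [dnibanjuzofitxol].

noovugidokibefozxe, migipubipulotipimo, vakitetideekitu, dnibanjuzofitxol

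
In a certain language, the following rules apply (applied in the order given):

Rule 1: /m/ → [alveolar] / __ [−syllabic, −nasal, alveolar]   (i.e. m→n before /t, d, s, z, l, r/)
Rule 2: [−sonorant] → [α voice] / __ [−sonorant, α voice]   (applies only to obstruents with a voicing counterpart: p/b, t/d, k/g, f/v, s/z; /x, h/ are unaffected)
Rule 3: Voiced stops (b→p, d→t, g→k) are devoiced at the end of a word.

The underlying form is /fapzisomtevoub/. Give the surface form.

fabzisontevoup

Rule 1 (nasal place assimilation): /m/ precedes the alveolar consonant /t/, so it assimilates in place to [n]. /fapzisomtevoub/ → fapzisontevoub.
Rule 2 (regressive voicing assimilation): /p/ precedes the voiced obstruent /z/, so it voices to [b] by assimilation. /fapzisontevoub/ → fabzisontevoub.
Rule 3 (final devoicing): /b/ is a voiced stop in word-final position, so it devoices to [p]. /fabzisontevoub/ → fabzisontevoup.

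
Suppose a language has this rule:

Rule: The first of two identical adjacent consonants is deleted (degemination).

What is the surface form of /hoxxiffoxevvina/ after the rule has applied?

/xx/ is a geminate; the first /x/ deletes.
/ff/ is a geminate; the first /f/ deletes.
/vv/ is a geminate; the first /v/ deletes.
Surface form: [hoxifoxevina].

hoxifoxevina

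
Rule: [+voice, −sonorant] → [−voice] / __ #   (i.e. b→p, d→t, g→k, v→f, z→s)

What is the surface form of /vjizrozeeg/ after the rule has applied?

Scanning /vjizrozeeg/: /v/ at position 1 is not in the conditioning environment; /z/ at position 4 is not in the conditioning environment; /z/ at position 7 is not in the conditioning environment; /g/ is a voiced obstruent in word-final position, so it devoices to [k].
Result: [vjizrozeek].

vjizrozeek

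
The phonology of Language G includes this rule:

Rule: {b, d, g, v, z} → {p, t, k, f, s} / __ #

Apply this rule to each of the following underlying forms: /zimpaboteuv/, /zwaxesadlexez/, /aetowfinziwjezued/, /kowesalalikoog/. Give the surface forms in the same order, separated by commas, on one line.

/zimpaboteuv/: /v/ is a voiced obstruent in word-final position, so it devoices to [f]. → [zimpaboteuf].
/zwaxesadlexez/: /z/ is a voiced obstruent in word-final position, so it devoices to [s]. → [zwaxesadlexes].
/aetowfinziwjezued/: /d/ is a voiced obstruent in word-final position, so it devoices to [t]. → [aetowfinziwjezuet].
/kowesalalikoog/: /g/ is a voiced obstruent in word-final position, so it devoices to [k]. → [kowesalalikook].

zimpaboteuf, zwaxesadlexes, aetowfinziwjezuet, kowesalalikook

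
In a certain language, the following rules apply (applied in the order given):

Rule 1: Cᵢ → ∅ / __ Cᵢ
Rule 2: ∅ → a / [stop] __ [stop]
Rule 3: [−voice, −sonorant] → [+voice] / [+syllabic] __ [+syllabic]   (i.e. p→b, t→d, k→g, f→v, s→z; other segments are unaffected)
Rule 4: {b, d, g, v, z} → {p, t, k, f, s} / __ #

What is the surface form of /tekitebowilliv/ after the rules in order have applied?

tegidebowilif

Rule 1 (degemination): /ll/ is a geminate; the first /l/ deletes. /tekitebowilliv/ → tekitebowiliv.
Rule 2 (stop-cluster a-epenthesis): no segment meets the environment; /tekitebowiliv/ is unchanged.
Rule 3 (intervocalic voicing): /k/ is a voiceless obstruent between vowels /e/ and /i/, so it voices to [g]. /t/ is a voiceless obstruent between vowels /i/ and /e/, so it voices to [d]. /tekitebowiliv/ → tegidebowiliv.
Rule 4 (final devoicing): /v/ is a voiced obstruent in word-final position, so it devoices to [f]. /tegidebowiliv/ → tegidebowilif.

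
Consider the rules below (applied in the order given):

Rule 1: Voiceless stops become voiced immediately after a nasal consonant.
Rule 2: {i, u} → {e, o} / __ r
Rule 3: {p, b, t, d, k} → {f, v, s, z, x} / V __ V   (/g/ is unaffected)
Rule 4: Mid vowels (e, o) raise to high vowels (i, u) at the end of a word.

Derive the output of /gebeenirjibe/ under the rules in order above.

Rule 1 (post-nasal voicing): no segment meets the environment; /gebeenirjibe/ is unchanged.
Rule 2 (pre-rhotic lowering): /i/ is a high vowel immediately before /r/, so it lowers to [e]. /gebeenirjibe/ → gebeenerjibe.
Rule 3 (intervocalic spirantization): /b/ is a stop between vowels /e/ and /e/, so it spirantizes to the fricative [v]. /b/ is a stop between vowels /i/ and /e/, so it spirantizes to the fricative [v]. /gebeenerjibe/ → geveenerjive.
Rule 4 (final vowel raising): /e/ is a mid vowel in word-final position, so it raises to [i]. /geveenerjive/ → geveenerjivi.

geveenerjivi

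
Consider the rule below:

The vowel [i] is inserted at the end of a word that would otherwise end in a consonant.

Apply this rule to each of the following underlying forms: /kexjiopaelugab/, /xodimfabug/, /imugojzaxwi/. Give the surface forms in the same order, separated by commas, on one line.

kexjiopaelugabi, xodimfabugi, imugojzaxwi

/kexjiopaelugab/: the form ends in the consonant /b/, so [i] is inserted word-finally. → [kexjiopaelugabi].
/xodimfabug/: the form ends in the consonant /g/, so [i] is inserted word-finally. → [xodimfabugi].
/imugojzaxwi/: the rule's environment is not met; surfaces unchanged as [imugojzaxwi].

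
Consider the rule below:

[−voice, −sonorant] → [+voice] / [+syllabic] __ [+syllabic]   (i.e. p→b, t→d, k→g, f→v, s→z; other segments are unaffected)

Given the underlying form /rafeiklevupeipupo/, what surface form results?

raveiklevubeibubo

/f/ is a voiceless obstruent between vowels /a/ and /e/, so it voices to [v].
/p/ is a voiceless obstruent between vowels /u/ and /e/, so it voices to [b].
/p/ is a voiceless obstruent between vowels /i/ and /u/, so it voices to [b].
/p/ is a voiceless obstruent between vowels /u/ and /o/, so it voices to [b].
The other instance of /k/ does not occur in the required environment and remains unchanged.
Surface form: [raveiklevubeibubo].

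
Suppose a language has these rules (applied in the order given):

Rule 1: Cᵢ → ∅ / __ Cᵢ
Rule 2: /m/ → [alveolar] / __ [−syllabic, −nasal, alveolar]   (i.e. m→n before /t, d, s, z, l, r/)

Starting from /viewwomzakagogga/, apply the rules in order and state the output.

Rule 1 (degemination): /ww/ is a geminate; the first /w/ deletes. /gg/ is a geminate; the first /g/ deletes. /viewwomzakagogga/ → viewomzakagoga.
Rule 2 (nasal place assimilation): /m/ precedes the alveolar consonant /z/, so it assimilates in place to [n]. /viewomzakagoga/ → viewonzakagoga.

viewonzakagoga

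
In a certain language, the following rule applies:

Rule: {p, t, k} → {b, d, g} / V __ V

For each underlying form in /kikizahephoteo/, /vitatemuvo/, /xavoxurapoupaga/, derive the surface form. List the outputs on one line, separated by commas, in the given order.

/kikizahephoteo/: /k/ is a voiceless stop between vowels /i/ and /i/, so it voices to [g]. /t/ is a voiceless stop between vowels /o/ and /e/, so it voices to [d]. → [kigizahephodeo].
/vitatemuvo/: /t/ is a voiceless stop between vowels /i/ and /a/, so it voices to [d]. /t/ is a voiceless stop between vowels /a/ and /e/, so it voices to [d]. → [vidademuvo].
/xavoxurapoupaga/: /p/ is a voiceless stop between vowels /a/ and /o/, so it voices to [b]. /p/ is a voiceless stop between vowels /u/ and /a/, so it voices to [b]. → [xavoxuraboubaga].

kigizahephodeo, vidademuvo, xavoxuraboubaga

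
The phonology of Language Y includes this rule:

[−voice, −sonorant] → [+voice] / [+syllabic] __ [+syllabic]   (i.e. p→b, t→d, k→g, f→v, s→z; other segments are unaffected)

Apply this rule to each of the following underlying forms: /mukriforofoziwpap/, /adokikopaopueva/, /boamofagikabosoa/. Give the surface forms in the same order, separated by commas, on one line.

mukrivorovoziwpap, adogigobaobueva, boamovagigabozoa

/mukriforofoziwpap/: /f/ is a voiceless obstruent between vowels /i/ and /o/, so it voices to [v]. /f/ is a voiceless obstruent between vowels /o/ and /o/, so it voices to [v]. → [mukrivorovoziwpap].
/adokikopaopueva/: /k/ is a voiceless obstruent between vowels /o/ and /i/, so it voices to [g]. /k/ is a voiceless obstruent between vowels /i/ and /o/, so it voices to [g]. /p/ is a voiceless obstruent between vowels /o/ and /a/, so it voices to [b]. /p/ is a voiceless obstruent between vowels /o/ and /u/, so it voices to [b]. → [adogigobaobueva].
/boamofagikabosoa/: /f/ is a voiceless obstruent between vowels /o/ and /a/, so it voices to [v]. /k/ is a voiceless obstruent between vowels /i/ and /a/, so it voices to [g]. /s/ is a voiceless obstruent between vowels /o/ and /o/, so it voices to [z]. → [boamovagigabozoa].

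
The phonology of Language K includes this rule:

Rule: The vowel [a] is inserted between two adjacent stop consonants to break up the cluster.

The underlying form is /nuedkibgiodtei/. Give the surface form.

nuedakibagiodatei

/d/ and /k/ form a stop–stop cluster, so [a] is inserted between them.
/b/ and /g/ form a stop–stop cluster, so [a] is inserted between them.
/d/ and /t/ form a stop–stop cluster, so [a] is inserted between them.
Surface form: [nuedakibagiodatei].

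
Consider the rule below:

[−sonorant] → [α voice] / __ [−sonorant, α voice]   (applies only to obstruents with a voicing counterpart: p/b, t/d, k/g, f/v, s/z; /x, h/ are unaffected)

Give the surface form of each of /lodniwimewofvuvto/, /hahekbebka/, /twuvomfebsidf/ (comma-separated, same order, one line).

lodniwimewovvufto, hahegbepka, twuvomfepsitf

/lodniwimewofvuvto/: /f/ precedes the voiced obstruent /v/, so it voices to [v] by assimilation. /v/ precedes the voiceless obstruent /t/, so it devoices to [f] by assimilation. → [lodniwimewovvufto].
/hahekbebka/: /k/ precedes the voiced obstruent /b/, so it voices to [g] by assimilation. /b/ precedes the voiceless obstruent /k/, so it devoices to [p] by assimilation. → [hahegbepka].
/twuvomfebsidf/: /b/ precedes the voiceless obstruent /s/, so it devoices to [p] by assimilation. /d/ precedes the voiceless obstruent /f/, so it devoices to [t] by assimilation. → [twuvomfepsitf].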